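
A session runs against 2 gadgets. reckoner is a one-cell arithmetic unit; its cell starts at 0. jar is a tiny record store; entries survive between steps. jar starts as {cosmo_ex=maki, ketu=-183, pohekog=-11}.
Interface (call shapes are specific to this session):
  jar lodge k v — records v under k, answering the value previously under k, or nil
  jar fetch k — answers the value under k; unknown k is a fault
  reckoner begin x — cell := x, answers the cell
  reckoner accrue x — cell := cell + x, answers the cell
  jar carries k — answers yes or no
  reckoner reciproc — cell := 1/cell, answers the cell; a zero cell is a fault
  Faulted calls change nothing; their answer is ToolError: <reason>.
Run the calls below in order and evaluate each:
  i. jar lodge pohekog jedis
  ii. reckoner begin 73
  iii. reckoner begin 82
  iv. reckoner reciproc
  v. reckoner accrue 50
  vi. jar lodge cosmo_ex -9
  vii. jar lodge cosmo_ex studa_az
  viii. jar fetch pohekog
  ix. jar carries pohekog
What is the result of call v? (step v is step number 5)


Answer: 4101/82

Derivation:
;; 1. jar lodge(k='pohekog', v='jedis') : -11
;; 2. reckoner begin(x='73') : 73
;; 3. reckoner begin(x='82') : 82
;; 4. reckoner reciproc() : 1/82
;; 5. reckoner accrue(x='50') : 4101/82
;; 6. jar lodge(k='cosmo_ex', v='-9') : maki
;; 7. jar lodge(k='cosmo_ex', v='studa_az') : -9
;; 8. jar fetch(k='pohekog') : jedis
;; 9. jar carries(k='pohekog') : yes


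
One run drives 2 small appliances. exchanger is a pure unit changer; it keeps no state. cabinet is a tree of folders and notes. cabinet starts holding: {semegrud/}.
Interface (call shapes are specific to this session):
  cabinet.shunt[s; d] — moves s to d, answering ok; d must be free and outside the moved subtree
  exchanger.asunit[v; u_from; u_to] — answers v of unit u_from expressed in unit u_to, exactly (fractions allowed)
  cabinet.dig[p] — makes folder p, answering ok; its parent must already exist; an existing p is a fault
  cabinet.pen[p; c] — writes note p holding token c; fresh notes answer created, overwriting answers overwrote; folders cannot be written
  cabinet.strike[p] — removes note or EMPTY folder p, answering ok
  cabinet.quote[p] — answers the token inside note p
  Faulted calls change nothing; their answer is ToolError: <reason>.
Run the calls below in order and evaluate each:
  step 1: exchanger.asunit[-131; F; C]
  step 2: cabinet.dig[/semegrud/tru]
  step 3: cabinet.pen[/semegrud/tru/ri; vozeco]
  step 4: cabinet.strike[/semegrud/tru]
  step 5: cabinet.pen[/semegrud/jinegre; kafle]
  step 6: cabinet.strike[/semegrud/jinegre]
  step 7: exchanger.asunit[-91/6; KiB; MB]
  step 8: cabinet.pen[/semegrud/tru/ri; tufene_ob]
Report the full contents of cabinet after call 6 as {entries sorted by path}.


Answer: {semegrud/, semegrud/tru/, semegrud/tru/ri=vozeco}

Derivation:
==> exchanger.asunit(v=-131, u_from=F, u_to=C)
<== -815/9
==> cabinet.dig(p=/semegrud/tru)
<== ok
==> cabinet.pen(p=/semegrud/tru/ri, c=vozeco)
<== created
==> cabinet.strike(p=/semegrud/tru)
<== ToolError: not empty
==> cabinet.pen(p=/semegrud/jinegre, c=kafle)
<== created
==> cabinet.strike(p=/semegrud/jinegre)
<== ok
==> exchanger.asunit(v=-91/6, u_from=KiB, u_to=MB)
<== -728/46875
==> cabinet.pen(p=/semegrud/tru/ri, c=tufene_ob)
<== overwrote


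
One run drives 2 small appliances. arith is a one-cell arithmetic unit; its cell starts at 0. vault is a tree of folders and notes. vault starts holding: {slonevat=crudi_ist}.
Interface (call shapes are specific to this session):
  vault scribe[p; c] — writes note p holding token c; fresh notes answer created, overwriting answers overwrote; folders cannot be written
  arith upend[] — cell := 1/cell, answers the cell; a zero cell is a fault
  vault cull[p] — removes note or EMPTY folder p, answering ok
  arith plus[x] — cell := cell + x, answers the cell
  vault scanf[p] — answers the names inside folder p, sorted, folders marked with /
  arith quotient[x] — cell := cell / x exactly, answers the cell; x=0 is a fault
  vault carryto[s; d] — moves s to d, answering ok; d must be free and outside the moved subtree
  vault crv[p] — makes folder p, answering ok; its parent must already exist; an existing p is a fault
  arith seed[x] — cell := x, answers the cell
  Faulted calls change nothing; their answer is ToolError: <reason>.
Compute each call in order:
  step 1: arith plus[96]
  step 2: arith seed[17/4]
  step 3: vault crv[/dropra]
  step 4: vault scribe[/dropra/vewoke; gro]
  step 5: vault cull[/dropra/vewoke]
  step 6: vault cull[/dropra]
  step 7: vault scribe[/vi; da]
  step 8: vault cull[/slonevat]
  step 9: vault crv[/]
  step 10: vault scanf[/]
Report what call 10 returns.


-> arith plus(x=96)
<- 96
-> arith seed(x=17/4)
<- 17/4
-> vault crv(p=/dropra)
<- ok
-> vault scribe(p=/dropra/vewoke, c=gro)
<- created
-> vault cull(p=/dropra/vewoke)
<- ok
-> vault cull(p=/dropra)
<- ok
-> vault scribe(p=/vi, c=da)
<- created
-> vault cull(p=/slonevat)
<- ok
-> vault crv(p=/)
<- ToolError: exists
-> vault scanf(p=/)
<- [vi]

Answer: [vi]


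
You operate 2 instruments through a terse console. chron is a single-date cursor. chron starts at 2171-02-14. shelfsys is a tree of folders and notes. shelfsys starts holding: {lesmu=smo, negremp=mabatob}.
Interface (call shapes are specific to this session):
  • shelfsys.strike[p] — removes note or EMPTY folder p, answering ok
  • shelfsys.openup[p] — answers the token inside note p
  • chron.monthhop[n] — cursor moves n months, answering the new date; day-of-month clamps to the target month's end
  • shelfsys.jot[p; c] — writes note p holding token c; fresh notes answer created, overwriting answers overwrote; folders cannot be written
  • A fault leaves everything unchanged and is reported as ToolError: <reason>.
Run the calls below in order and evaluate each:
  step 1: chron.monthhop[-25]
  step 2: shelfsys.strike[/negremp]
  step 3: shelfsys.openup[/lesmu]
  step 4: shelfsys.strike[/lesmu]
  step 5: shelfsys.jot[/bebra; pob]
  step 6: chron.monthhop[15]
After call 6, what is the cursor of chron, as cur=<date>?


Answer: cur=2170-04-14

Derivation:
CALL monthhop[n='-25']
RET  2169-01-14
CALL strike[p='/negremp']
RET  ok
CALL openup[p='/lesmu']
RET  smo
CALL strike[p='/lesmu']
RET  ok
CALL jot[p='/bebra'; c='pob']
RET  created
CALL monthhop[n='15']
RET  2170-04-14


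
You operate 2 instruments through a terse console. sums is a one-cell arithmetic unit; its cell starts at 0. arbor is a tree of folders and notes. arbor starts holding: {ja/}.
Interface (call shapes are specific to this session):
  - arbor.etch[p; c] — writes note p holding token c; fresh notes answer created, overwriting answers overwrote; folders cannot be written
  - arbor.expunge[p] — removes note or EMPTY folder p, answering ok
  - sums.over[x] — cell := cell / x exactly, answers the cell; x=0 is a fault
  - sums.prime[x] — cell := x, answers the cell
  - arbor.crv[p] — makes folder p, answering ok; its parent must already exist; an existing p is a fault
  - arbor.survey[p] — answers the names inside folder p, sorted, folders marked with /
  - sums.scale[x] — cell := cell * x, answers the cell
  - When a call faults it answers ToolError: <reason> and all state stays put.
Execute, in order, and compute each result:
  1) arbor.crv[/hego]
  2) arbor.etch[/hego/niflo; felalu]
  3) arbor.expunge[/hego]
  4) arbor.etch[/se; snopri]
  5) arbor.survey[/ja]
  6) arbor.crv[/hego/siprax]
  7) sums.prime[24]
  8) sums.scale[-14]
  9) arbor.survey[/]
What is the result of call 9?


Answer: [hego/, ja/, se]

Derivation:
[in] arbor.crv p='/hego'
= ok
[in] arbor.etch p='/hego/niflo' c='felalu'
= created
[in] arbor.expunge p='/hego'
= ToolError: not empty
[in] arbor.etch p='/se' c='snopri'
= created
[in] arbor.survey p='/ja'
= []
[in] arbor.crv p='/hego/siprax'
= ok
[in] sums.prime x='24'
= 24
[in] sums.scale x='-14'
= -336
[in] arbor.survey p='/'
= [hego/, ja/, se]


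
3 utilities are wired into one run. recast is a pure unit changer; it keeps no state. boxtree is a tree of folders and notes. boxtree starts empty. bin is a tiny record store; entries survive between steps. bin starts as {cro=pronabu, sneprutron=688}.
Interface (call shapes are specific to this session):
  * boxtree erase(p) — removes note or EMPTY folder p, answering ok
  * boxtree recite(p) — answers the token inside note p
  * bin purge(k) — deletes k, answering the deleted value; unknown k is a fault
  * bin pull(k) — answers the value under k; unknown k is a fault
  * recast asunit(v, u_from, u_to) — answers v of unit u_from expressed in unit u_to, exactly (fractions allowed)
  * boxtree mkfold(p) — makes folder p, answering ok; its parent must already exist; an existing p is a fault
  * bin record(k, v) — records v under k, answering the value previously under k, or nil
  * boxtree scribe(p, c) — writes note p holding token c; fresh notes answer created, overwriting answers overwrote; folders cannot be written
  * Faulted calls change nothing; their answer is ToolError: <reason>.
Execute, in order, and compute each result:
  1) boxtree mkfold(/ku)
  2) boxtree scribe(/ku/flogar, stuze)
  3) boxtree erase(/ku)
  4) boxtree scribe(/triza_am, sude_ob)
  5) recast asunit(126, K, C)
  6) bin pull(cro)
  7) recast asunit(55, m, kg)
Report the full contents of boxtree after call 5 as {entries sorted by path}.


Answer: {ku/, ku/flogar=stuze, triza_am=sude_ob}

Derivation:
[in] boxtree mkfold p→/ku
[out] ok
[in] boxtree scribe p→/ku/flogar c→stuze
[out] created
[in] boxtree erase p→/ku
[out] ToolError: not empty
[in] boxtree scribe p→/triza_am c→sude_ob
[out] created
[in] recast asunit v→126 u_from→K u_to→C
[out] -2943/20
[in] bin pull k→cro
[out] pronabu
[in] recast asunit v→55 u_from→m u_to→kg
[out] ToolError: incompatible units


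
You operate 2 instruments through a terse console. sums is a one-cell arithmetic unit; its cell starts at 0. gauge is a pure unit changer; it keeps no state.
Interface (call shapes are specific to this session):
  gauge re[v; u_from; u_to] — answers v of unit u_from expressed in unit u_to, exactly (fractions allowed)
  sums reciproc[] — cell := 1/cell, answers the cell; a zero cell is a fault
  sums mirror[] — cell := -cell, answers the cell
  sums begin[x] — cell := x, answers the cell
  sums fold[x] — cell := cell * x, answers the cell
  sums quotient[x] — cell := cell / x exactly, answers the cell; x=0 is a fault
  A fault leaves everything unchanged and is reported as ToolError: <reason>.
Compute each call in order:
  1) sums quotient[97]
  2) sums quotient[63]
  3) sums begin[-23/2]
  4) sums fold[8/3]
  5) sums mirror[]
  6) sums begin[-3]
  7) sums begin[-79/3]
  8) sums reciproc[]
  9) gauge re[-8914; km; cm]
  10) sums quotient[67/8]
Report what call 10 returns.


Answer: -24/5293

Derivation:
·→ sums quotient(97)
·← 0
·→ sums quotient(63)
·← 0
·→ sums begin(-23/2)
·← -23/2
·→ sums fold(8/3)
·← -92/3
·→ sums mirror()
·← 92/3
·→ sums begin(-3)
·← -3
·→ sums begin(-79/3)
·← -79/3
·→ sums reciproc()
·← -3/79
·→ gauge re(-8914, km, cm)
·← -891400000
·→ sums quotient(67/8)
·← -24/5293


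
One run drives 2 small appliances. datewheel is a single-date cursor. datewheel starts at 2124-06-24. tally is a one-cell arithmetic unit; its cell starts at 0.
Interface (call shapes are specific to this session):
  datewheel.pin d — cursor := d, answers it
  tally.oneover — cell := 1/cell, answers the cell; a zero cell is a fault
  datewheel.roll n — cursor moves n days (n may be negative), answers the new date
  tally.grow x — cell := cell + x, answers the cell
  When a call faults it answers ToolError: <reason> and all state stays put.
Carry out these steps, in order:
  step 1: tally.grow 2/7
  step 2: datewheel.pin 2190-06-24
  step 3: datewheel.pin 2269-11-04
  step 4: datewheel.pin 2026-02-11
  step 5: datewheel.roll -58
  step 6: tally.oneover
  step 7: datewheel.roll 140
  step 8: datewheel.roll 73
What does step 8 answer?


·→ grow(2/7)
·← 2/7
·→ pin(2190-06-24)
·← 2190-06-24
·→ pin(2269-11-04)
·← 2269-11-04
·→ pin(2026-02-11)
·← 2026-02-11
·→ roll(-58)
·← 2025-12-15
·→ oneover()
·← 7/2
·→ roll(140)
·← 2026-05-04
·→ roll(73)
·← 2026-07-16

Answer: 2026-07-16


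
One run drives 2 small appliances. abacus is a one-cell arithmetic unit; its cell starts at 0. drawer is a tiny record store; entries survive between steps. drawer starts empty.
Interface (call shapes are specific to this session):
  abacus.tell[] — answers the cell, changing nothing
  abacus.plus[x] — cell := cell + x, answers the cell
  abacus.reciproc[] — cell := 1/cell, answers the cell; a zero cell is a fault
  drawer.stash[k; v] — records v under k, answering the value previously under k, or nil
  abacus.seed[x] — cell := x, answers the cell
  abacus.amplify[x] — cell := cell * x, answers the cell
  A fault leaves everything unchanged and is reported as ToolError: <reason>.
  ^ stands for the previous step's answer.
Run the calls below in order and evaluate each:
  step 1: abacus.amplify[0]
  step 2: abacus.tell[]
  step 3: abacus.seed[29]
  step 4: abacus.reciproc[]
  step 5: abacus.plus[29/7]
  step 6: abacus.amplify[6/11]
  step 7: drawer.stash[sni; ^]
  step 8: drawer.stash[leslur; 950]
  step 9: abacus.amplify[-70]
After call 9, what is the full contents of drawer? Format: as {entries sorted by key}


==> abacus.amplify(x→0)
<== 0
==> abacus.tell()
<== 0
==> abacus.seed(x→29)
<== 29
==> abacus.reciproc()
<== 1/29
==> abacus.plus(x→29/7)
<== 848/203
==> abacus.amplify(x→6/11)
<== 5088/2233
==> drawer.stash(k→sni, v→^)
<== nil
==> drawer.stash(k→leslur, v→950)
<== nil
==> abacus.amplify(x→-70)
<== -50880/319

Answer: {leslur=950, sni=5088/2233}


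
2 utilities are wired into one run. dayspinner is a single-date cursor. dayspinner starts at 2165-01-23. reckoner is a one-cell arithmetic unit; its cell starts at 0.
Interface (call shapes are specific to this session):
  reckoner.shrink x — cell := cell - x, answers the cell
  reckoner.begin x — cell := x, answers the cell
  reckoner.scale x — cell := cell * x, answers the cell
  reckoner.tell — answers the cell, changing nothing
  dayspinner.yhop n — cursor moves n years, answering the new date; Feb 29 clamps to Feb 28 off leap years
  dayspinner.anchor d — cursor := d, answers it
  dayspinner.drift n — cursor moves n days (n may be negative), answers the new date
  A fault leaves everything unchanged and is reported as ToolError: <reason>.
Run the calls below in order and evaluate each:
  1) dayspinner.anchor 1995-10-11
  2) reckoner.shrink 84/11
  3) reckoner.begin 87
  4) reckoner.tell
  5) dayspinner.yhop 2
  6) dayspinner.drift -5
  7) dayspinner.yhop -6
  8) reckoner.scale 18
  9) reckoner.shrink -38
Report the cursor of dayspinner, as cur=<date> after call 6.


Answer: cur=1997-10-06

Derivation:
Invoking anchor(d: 1995-10-11), and observe 1995-10-11.
I use shrink(x: 84/11): -84/11.
I use begin(x: 87), → 87.
Next I call tell, and observe 87.
Calling yhop(n: 2), — result: 1997-10-11.
Using drift(n: -5), yielding 1997-10-06.
Now I run yhop(n: -6), → 1991-10-06.
I use scale(x: 18), → 1566.
Next I call shrink(x: -38), — result: 1604.


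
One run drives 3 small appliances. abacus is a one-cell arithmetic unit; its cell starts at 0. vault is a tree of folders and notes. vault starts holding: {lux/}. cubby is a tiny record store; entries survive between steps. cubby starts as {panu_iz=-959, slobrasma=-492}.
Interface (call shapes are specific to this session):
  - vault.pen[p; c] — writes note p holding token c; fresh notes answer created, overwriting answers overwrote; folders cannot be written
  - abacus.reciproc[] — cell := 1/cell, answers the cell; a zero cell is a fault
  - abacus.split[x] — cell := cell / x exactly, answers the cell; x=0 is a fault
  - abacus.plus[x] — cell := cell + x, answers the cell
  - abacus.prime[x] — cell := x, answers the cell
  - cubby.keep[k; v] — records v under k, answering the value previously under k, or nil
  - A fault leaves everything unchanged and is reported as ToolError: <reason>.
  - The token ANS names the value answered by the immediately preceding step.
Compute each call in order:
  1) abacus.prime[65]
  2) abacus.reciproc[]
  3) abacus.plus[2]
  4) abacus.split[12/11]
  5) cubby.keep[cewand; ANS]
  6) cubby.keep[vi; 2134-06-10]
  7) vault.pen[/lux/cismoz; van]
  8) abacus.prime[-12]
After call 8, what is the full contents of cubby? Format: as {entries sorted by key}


Answer: {cewand=1441/780, panu_iz=-959, slobrasma=-492, vi=2134-06-10}

Derivation:
Using abacus.prime(65), and observe 65.
I run abacus.reciproc, yielding 1/65.
I call abacus.plus(2), yielding 131/65.
Calling abacus.split(12/11): 1441/780.
Invoking cubby.keep(cewand, ANS), — result: nil.
Calling cubby.keep(vi, 2134-06-10), and observe nil.
I call vault.pen(/lux/cismoz, van), yielding created.
Now I run abacus.prime(-12), yielding -12.


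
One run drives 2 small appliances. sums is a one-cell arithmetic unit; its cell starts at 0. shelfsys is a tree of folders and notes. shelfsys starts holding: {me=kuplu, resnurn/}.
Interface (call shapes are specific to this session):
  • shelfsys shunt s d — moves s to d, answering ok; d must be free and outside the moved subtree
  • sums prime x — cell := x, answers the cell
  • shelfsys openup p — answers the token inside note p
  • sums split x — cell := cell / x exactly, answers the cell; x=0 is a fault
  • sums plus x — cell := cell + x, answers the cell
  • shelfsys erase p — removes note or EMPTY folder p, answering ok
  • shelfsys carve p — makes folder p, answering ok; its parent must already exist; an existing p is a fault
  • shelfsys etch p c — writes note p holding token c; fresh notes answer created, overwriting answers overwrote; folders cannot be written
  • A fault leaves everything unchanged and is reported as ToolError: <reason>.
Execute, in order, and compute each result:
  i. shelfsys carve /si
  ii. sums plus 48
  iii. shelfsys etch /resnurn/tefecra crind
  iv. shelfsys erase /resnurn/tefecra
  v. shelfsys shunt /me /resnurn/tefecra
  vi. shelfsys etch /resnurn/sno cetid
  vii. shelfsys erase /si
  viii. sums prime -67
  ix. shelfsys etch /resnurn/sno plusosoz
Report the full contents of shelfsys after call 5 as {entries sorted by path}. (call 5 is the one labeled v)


Answer: {resnurn/, resnurn/tefecra=kuplu, si/}

Derivation:
>>> shelfsys carve p: /si
:: ok
>>> sums plus x: 48
:: 48
>>> shelfsys etch p: /resnurn/tefecra c: crind
:: created
>>> shelfsys erase p: /resnurn/tefecra
:: ok
>>> shelfsys shunt s: /me d: /resnurn/tefecra
:: ok
>>> shelfsys etch p: /resnurn/sno c: cetid
:: created
>>> shelfsys erase p: /si
:: ok
>>> sums prime x: -67
:: -67
>>> shelfsys etch p: /resnurn/sno c: plusosoz
:: overwrote


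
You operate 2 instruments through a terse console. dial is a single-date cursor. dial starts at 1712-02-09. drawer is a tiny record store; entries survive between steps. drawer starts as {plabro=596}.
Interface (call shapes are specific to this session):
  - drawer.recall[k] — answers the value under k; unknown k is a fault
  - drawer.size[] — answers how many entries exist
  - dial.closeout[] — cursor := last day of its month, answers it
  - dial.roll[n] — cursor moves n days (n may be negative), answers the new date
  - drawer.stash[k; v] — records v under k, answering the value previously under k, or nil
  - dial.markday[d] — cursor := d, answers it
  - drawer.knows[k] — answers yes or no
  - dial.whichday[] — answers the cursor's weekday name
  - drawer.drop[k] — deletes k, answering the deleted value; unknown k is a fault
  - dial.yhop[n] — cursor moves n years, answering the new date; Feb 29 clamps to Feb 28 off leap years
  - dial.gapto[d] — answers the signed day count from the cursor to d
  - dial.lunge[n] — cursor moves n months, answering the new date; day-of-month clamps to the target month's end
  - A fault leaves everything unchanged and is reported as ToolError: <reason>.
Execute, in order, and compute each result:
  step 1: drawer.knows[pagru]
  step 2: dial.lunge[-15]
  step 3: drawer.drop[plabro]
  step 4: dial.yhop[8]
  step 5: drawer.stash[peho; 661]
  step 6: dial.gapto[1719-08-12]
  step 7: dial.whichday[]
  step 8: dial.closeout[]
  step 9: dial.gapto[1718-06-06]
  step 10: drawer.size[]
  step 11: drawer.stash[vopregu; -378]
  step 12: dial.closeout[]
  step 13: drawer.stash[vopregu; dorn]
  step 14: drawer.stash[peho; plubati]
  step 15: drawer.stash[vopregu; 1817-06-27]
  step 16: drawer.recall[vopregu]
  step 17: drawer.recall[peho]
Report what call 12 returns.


Answer: 1718-11-30

Derivation:
Do: drawer.knows[k=pagru]
See: no
Do: dial.lunge[n=-15]
See: 1710-11-09
Do: drawer.drop[k=plabro]
See: 596
Do: dial.yhop[n=8]
See: 1718-11-09
Do: drawer.stash[k=peho; v=661]
See: nil
Do: dial.gapto[d=1719-08-12]
See: 276
Do: dial.whichday[]
See: Wednesday
Do: dial.closeout[]
See: 1718-11-30
Do: dial.gapto[d=1718-06-06]
See: -177
Do: drawer.size[]
See: 1
Do: drawer.stash[k=vopregu; v=-378]
See: nil
Do: dial.closeout[]
See: 1718-11-30
Do: drawer.stash[k=vopregu; v=dorn]
See: -378
Do: drawer.stash[k=peho; v=plubati]
See: 661
Do: drawer.stash[k=vopregu; v=1817-06-27]
See: dorn
Do: drawer.recall[k=vopregu]
See: 1817-06-27
Do: drawer.recall[k=peho]
See: plubati


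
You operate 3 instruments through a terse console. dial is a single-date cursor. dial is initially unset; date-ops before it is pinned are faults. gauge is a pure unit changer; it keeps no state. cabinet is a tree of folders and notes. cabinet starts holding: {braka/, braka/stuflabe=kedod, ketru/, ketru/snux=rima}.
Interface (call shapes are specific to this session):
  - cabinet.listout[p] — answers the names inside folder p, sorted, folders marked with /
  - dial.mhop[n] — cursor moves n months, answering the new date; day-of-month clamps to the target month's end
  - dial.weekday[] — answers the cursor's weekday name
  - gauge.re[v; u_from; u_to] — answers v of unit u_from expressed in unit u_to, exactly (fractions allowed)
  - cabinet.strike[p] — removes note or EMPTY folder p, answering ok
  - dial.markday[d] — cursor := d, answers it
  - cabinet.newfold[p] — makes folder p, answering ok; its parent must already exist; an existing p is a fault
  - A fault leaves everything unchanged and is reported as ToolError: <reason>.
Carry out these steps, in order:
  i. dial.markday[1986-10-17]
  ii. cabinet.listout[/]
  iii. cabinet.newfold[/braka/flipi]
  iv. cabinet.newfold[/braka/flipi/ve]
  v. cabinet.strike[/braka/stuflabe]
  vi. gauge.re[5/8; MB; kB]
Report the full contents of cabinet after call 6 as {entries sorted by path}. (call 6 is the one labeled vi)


CALL dial.markday[d='1986-10-17']
RET  1986-10-17
CALL cabinet.listout[p='/']
RET  [braka/, ketru/]
CALL cabinet.newfold[p='/braka/flipi']
RET  ok
CALL cabinet.newfold[p='/braka/flipi/ve']
RET  ok
CALL cabinet.strike[p='/braka/stuflabe']
RET  ok
CALL gauge.re[v='5/8'; u_from='MB'; u_to='kB']
RET  625

Answer: {braka/, braka/flipi/, braka/flipi/ve/, ketru/, ketru/snux=rima}


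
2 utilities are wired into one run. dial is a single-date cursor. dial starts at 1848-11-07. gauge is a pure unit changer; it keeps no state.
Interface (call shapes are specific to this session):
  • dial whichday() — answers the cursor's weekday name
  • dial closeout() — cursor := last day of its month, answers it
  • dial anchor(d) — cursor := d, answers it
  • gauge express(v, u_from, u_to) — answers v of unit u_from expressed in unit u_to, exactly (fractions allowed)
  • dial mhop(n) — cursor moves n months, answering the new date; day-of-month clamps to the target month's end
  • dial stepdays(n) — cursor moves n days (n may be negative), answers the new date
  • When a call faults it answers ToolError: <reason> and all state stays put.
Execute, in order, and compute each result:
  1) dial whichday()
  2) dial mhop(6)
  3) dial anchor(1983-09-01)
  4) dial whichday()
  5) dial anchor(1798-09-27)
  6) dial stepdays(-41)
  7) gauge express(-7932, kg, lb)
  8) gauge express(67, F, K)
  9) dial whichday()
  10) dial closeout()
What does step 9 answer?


Answer: Friday

Derivation:
I run dial whichday(), yielding Tuesday.
Calling dial mhop passing n→6, and observe 1849-05-07.
I use dial anchor passing d→1983-09-01, yielding 1983-09-01.
Now I run dial whichday, and get Thursday.
Next I call dial anchor passing d→1798-09-27, giving 1798-09-27.
I run dial stepdays passing n→-41, giving 1798-08-17.
I call gauge express passing v→-7932, u_from→kg, u_to→lb, and see -793200000000/45359237.
I use gauge express passing v→67, u_from→F, u_to→K, and observe 52667/180.
Next I call dial whichday, and get Friday.
Invoking dial closeout(), and get 1798-08-31.


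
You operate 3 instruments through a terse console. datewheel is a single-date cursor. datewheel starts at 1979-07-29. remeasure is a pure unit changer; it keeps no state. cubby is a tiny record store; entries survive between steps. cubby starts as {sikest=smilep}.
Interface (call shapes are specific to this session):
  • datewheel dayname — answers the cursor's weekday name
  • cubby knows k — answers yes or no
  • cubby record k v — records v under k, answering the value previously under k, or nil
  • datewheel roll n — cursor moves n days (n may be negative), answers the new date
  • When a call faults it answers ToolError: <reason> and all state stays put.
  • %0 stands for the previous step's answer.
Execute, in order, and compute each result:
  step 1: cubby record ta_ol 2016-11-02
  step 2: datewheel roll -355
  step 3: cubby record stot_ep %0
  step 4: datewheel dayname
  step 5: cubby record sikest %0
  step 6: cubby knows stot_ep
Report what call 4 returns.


I run cubby record(k: ta_ol, v: 2016-11-02), giving nil.
Using datewheel roll(n: -355), — result: 1978-08-08.
I use cubby record(k: stot_ep, v: %0), and see nil.
Next I call datewheel dayname, and get Tuesday.
I use cubby record(k: sikest, v: %0), giving smilep.
Next I call cubby knows(k: stot_ep), which returns yes.

Answer: Tuesday


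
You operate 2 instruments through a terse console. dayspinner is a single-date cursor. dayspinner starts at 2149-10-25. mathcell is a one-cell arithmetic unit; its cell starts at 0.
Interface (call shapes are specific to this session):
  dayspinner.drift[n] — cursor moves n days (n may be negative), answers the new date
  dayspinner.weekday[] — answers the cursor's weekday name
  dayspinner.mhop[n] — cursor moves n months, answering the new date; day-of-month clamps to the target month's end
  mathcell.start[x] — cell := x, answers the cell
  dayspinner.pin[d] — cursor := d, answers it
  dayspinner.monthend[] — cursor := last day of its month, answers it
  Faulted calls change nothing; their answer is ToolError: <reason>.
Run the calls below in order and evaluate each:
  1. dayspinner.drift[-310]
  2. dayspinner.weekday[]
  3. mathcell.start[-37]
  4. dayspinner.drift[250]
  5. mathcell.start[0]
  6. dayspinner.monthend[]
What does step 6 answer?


Answer: 2149-08-31

Derivation:
$ dayspinner.drift n='-310'
:: 2148-12-19
$ dayspinner.weekday
:: Thursday
$ mathcell.start x='-37'
:: -37
$ dayspinner.drift n='250'
:: 2149-08-26
$ mathcell.start x='0'
:: 0
$ dayspinner.monthend
:: 2149-08-31


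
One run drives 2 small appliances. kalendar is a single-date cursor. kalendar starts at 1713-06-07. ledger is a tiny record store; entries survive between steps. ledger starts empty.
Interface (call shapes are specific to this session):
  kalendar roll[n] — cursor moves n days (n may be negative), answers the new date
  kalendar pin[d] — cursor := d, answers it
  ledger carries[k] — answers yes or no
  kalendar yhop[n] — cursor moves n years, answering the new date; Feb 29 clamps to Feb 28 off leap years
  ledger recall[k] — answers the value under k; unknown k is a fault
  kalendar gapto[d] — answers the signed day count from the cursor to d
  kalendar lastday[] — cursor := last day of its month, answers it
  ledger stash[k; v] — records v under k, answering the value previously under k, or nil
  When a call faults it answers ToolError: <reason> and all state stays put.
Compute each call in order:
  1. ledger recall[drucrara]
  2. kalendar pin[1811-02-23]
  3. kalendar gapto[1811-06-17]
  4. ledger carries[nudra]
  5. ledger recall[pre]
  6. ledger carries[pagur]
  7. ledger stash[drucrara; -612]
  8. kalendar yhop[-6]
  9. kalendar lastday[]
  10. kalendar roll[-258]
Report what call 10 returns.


Answer: 1804-06-15

Derivation:
Act: ledger recall[k→drucrara]
Obs: ToolError: no such key drucrara
Act: kalendar pin[d→1811-02-23]
Obs: 1811-02-23
Act: kalendar gapto[d→1811-06-17]
Obs: 114
Act: ledger carries[k→nudra]
Obs: no
Act: ledger recall[k→pre]
Obs: ToolError: no such key pre
Act: ledger carries[k→pagur]
Obs: no
Act: ledger stash[k→drucrara; v→-612]
Obs: nil
Act: kalendar yhop[n→-6]
Obs: 1805-02-23
Act: kalendar lastday[]
Obs: 1805-02-28
Act: kalendar roll[n→-258]
Obs: 1804-06-15


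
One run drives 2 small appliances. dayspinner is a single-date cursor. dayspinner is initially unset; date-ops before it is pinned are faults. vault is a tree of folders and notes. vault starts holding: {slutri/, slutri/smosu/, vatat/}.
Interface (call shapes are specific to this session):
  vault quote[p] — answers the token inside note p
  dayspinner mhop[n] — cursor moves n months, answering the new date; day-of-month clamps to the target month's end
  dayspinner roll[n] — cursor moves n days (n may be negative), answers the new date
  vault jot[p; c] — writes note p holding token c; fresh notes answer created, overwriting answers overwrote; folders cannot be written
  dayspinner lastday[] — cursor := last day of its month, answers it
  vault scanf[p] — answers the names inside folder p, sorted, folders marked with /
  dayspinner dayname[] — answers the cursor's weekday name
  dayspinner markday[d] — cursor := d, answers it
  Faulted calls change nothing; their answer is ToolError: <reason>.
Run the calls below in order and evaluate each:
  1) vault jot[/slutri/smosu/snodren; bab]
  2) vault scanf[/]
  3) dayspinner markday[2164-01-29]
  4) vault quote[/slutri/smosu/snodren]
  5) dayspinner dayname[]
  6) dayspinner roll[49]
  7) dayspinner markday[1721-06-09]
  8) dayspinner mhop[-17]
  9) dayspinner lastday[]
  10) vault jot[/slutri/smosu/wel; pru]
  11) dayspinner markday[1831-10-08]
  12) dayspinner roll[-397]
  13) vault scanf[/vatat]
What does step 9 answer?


Step: vault jot[/slutri/smosu/snodren; bab]
Result: created
Step: vault scanf[/]
Result: [slutri/, vatat/]
Step: dayspinner markday[2164-01-29]
Result: 2164-01-29
Step: vault quote[/slutri/smosu/snodren]
Result: bab
Step: dayspinner dayname[]
Result: Sunday
Step: dayspinner roll[49]
Result: 2164-03-18
Step: dayspinner markday[1721-06-09]
Result: 1721-06-09
Step: dayspinner mhop[-17]
Result: 1720-01-09
Step: dayspinner lastday[]
Result: 1720-01-31
Step: vault jot[/slutri/smosu/wel; pru]
Result: created
Step: dayspinner markday[1831-10-08]
Result: 1831-10-08
Step: dayspinner roll[-397]
Result: 1830-09-06
Step: vault scanf[/vatat]
Result: []

Answer: 1720-01-31


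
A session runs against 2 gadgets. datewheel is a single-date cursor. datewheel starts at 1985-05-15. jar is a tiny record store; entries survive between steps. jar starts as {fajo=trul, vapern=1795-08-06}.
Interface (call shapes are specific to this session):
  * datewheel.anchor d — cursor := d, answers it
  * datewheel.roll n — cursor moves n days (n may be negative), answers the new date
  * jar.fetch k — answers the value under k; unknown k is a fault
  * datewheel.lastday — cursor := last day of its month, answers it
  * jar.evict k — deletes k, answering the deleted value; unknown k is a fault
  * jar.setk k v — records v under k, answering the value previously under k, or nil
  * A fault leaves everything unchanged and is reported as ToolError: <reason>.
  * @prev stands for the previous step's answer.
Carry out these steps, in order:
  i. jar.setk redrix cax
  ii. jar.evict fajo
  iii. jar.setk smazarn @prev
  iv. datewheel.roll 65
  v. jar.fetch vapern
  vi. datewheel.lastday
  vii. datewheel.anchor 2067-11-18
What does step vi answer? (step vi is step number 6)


;; 1. jar.setk(k: redrix, v: cax) ~> nil
;; 2. jar.evict(k: fajo) ~> trul
;; 3. jar.setk(k: smazarn, v: @prev) ~> nil
;; 4. datewheel.roll(n: 65) ~> 1985-07-19
;; 5. jar.fetch(k: vapern) ~> 1795-08-06
;; 6. datewheel.lastday() ~> 1985-07-31
;; 7. datewheel.anchor(d: 2067-11-18) ~> 2067-11-18

Answer: 1985-07-31


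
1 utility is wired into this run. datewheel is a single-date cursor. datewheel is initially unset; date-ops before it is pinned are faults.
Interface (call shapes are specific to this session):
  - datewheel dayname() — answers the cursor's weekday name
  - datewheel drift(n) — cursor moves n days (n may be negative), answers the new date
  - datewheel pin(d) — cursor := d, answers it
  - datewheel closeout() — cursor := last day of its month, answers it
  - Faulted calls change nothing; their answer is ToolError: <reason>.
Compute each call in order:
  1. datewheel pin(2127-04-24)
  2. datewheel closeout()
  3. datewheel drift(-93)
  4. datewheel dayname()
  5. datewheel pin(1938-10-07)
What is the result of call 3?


Using datewheel pin passing d=2127-04-24: 2127-04-24.
Using datewheel closeout(), and get 2127-04-30.
I try datewheel drift passing n=-93, and observe 2127-01-27.
I try datewheel dayname(), and get Monday.
Calling datewheel pin passing d=1938-10-07, and observe 1938-10-07.

Answer: 2127-01-27


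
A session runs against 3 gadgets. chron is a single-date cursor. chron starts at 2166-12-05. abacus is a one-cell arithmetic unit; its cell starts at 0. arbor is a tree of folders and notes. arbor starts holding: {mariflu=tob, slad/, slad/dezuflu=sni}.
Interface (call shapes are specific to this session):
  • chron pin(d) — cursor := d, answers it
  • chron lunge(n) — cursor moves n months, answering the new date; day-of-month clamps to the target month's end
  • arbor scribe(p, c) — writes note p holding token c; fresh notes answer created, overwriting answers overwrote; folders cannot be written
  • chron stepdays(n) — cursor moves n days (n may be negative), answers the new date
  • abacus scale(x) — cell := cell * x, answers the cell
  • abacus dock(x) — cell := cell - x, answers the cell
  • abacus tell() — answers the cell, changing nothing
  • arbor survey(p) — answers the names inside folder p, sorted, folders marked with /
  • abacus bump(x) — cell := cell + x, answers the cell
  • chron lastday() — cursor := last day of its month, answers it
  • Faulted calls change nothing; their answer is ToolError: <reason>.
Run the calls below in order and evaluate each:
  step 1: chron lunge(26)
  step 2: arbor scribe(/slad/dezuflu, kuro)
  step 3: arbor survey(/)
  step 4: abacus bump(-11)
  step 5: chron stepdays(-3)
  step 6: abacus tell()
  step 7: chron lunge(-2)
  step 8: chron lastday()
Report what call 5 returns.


Now I run chron lunge(n=26): 2169-02-05.
I try arbor scribe(p=/slad/dezuflu, c=kuro), → overwrote.
I try arbor survey(p=/), and get [mariflu, slad/].
Using abacus bump(x=-11), and observe -11.
I use chron stepdays(n=-3), and observe 2169-02-02.
I call abacus tell(), which returns -11.
Invoking chron lunge(n=-2), and get 2168-12-02.
Calling chron lastday, yielding 2168-12-31.

Answer: 2169-02-02


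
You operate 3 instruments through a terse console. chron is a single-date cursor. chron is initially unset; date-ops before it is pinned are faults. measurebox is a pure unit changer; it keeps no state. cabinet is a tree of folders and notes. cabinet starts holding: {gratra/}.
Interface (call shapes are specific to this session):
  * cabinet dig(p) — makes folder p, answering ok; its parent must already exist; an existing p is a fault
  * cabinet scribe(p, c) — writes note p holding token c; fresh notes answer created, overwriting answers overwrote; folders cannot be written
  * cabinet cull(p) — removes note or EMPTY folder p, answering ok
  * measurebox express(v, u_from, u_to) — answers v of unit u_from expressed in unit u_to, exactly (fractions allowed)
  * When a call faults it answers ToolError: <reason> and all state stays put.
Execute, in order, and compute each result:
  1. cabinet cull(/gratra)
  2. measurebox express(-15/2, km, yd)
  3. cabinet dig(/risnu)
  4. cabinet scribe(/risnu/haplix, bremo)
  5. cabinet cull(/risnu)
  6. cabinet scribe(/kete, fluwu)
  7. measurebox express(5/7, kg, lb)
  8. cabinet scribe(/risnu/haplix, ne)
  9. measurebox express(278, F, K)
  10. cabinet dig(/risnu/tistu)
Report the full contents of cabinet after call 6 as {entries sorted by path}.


==> cabinet cull(p=/gratra)
<== ok
==> measurebox express(v=-15/2, u_from=km, u_to=yd)
<== -3125000/381
==> cabinet dig(p=/risnu)
<== ok
==> cabinet scribe(p=/risnu/haplix, c=bremo)
<== created
==> cabinet cull(p=/risnu)
<== ToolError: not empty
==> cabinet scribe(p=/kete, c=fluwu)
<== created
==> measurebox express(v=5/7, u_from=kg, u_to=lb)
<== 500000000/317514659
==> cabinet scribe(p=/risnu/haplix, c=ne)
<== overwrote
==> measurebox express(v=278, u_from=F, u_to=K)
<== 24589/60
==> cabinet dig(p=/risnu/tistu)
<== ok

Answer: {kete=fluwu, risnu/, risnu/haplix=bremo}


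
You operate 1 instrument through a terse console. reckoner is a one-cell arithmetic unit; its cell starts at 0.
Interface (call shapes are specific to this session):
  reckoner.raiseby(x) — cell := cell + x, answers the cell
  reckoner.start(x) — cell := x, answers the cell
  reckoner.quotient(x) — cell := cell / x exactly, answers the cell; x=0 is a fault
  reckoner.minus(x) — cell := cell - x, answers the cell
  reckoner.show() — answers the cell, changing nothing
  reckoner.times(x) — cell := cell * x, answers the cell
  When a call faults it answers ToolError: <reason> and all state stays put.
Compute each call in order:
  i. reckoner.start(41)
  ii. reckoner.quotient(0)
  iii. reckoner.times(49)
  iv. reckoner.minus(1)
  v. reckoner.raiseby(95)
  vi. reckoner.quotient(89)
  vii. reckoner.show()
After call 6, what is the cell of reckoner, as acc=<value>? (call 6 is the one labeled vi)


Answer: acc=2103/89

Derivation:
Do: reckoner.start[x→41]
See: 41
Do: reckoner.quotient[x→0]
See: ToolError: division by zero
Do: reckoner.times[x→49]
See: 2009
Do: reckoner.minus[x→1]
See: 2008
Do: reckoner.raiseby[x→95]
See: 2103
Do: reckoner.quotient[x→89]
See: 2103/89
Do: reckoner.show[]
See: 2103/89


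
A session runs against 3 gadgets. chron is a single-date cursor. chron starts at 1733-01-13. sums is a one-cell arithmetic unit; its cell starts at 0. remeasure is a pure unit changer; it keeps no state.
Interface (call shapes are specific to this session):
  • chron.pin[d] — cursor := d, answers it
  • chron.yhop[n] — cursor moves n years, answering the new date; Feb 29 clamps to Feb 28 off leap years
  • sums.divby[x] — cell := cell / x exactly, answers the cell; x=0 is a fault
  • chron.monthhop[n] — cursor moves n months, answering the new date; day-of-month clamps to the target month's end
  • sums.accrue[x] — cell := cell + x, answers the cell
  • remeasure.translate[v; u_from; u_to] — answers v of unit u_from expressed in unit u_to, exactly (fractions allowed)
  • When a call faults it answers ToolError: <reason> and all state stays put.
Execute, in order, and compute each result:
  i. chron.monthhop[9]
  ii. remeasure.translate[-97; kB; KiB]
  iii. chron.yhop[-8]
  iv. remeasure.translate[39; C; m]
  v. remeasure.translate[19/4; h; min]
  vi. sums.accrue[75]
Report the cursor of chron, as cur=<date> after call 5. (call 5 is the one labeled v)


Calling monthhop using n='9', giving 1733-10-13.
I run translate using v='-97', u_from='kB', u_to='KiB', and observe -12125/128.
Invoking yhop using n='-8', which returns 1725-10-13.
Next I call translate using v='39', u_from='C', u_to='m', giving ToolError: incompatible units.
Now I run translate using v='19/4', u_from='h', u_to='min': 285.
I try accrue using x='75', and observe 75.

Answer: cur=1725-10-13
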